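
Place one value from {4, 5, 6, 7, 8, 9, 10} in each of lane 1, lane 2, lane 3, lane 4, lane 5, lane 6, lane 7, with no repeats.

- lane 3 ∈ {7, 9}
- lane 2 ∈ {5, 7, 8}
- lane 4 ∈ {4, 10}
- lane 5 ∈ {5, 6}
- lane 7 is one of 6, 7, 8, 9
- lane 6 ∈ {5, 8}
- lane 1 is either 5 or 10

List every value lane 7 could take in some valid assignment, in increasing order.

Among the 7 variables, 4 fits only lane 4 (and all 7 values in {4, 5, 6, 7, 8, 9, 10} must be used), so lane 4 = 4.
Among the 6 still-open variables, 10 fits only lane 1 (and all 6 values in {5, 6, 7, 8, 9, 10} must be used), so lane 1 = 10.
No further eliminations apply; lane 7 can still be any of 6, 7, 8, 9.

6, 7, 8, 9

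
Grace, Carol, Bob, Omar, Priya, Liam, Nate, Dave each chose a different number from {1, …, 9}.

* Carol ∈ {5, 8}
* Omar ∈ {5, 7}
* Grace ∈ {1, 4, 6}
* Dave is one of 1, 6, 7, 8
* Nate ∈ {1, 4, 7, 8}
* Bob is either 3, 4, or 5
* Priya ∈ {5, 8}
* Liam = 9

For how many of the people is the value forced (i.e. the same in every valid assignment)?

3

Liam has just one choice, so Liam = 9.
Among the 7 still-open variables, 3 fits only Bob (and all 7 values in {1, 3, 4, 5, 6, 7, 8} must be used), so Bob = 3.
The 2 variables Carol and Priya are confined to {5, 8}, which locks those values in; drop them from Omar, Nate, Dave.
That leaves Omar = 7. Remove 7 from Nate, Dave.
Determined: Bob=3, Omar=7, Liam=9. The other people each still have more than one consistent value. That makes 3.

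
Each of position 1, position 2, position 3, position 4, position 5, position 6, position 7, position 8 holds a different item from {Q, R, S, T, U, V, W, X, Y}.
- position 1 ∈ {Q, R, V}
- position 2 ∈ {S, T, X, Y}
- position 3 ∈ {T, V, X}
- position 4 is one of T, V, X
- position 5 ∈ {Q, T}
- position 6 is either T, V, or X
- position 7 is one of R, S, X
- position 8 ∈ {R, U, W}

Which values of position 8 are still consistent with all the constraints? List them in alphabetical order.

position 3, position 4, position 6 share exactly the 3 values {T, V, X}; by pigeonhole those values go to them, so strike T, V, X from position 1, position 2, position 5, position 7.
position 5 has just one choice, so position 5 = Q. Strike Q from position 1.
That leaves position 1 = R. Eliminate R elsewhere: position 7, position 8.
position 7 has just one choice, so position 7 = S. So position 2 can't be S.
position 2 has just one choice, so position 2 = Y.
No further eliminations apply; position 8 can still be any of U, W.

U, W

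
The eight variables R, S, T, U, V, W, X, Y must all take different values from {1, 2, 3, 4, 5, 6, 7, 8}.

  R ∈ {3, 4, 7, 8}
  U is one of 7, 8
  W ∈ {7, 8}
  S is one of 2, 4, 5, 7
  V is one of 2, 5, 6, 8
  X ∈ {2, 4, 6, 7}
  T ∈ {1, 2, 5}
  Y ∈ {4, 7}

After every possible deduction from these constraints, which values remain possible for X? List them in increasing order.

2, 6

The 8 variables draw from only 8 values {1, 2, 3, 4, 5, 6, 7, 8}, so each is used; only T can be 1, hence T = 1.
The 7 still-open variables together cover exactly {2, 3, 4, 5, 6, 7, 8} — 7 values for 7 variables — and 3 appears only in R's list, so R = 3.
U and W share exactly the 2 values {7, 8}; by pigeonhole those values go to them, so strike 7, 8 from S, V, X, Y.
Y must be 4 (only option left). Strike 4 from S, X.
No further eliminations apply; X can still be any of 2, 6.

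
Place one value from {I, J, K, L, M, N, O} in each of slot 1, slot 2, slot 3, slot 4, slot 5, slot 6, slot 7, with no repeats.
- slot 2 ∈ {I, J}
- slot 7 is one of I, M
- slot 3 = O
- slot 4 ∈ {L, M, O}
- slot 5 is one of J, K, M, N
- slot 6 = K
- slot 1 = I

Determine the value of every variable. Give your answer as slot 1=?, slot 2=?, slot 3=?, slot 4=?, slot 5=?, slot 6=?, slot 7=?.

slot 1=I, slot 2=J, slot 3=O, slot 4=L, slot 5=N, slot 6=K, slot 7=M

slot 1 must be I (only option left). Strike I from slot 2, slot 7.
That leaves slot 2 = J. Eliminate J elsewhere: slot 5.
slot 3 has just one choice, so slot 3 = O. Strike O from slot 4.
slot 6's domain is down to {K}, so slot 6 = K. Eliminate K elsewhere: slot 5.
slot 7's domain is down to {M}, so slot 7 = M. Remove M from slot 4, slot 5.
slot 4 has just one choice, so slot 4 = L.
slot 5's domain is down to {N}, so slot 5 = N.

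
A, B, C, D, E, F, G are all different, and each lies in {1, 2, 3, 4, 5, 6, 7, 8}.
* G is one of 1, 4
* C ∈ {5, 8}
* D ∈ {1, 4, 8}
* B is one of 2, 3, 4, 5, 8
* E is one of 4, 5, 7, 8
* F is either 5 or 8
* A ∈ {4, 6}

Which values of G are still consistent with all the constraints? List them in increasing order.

The 2 variables C and F are confined to {5, 8}, which locks those values in; drop them from B, D, E.
The 2 variables D and G are confined to {1, 4}, which locks those values in; drop them from A, B, E.
A must be 6 (only option left).
E must be 7 (only option left).
No further eliminations apply; G can still be any of 1, 4.

1, 4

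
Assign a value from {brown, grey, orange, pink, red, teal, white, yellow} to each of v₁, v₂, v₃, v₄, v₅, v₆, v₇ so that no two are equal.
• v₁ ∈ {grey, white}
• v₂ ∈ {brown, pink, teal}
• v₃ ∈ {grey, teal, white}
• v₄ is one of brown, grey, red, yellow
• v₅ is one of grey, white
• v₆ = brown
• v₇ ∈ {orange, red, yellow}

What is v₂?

pink

v₆ must be brown (only option left). Eliminate brown elsewhere: v₂, v₄.
v₁ and v₅ share exactly the 2 values {grey, white}; by pigeonhole those values go to them, so strike grey, white from v₃, v₄.
v₃'s domain is down to {teal}, so v₃ = teal. Remove teal from v₂.
So v₂ = pink.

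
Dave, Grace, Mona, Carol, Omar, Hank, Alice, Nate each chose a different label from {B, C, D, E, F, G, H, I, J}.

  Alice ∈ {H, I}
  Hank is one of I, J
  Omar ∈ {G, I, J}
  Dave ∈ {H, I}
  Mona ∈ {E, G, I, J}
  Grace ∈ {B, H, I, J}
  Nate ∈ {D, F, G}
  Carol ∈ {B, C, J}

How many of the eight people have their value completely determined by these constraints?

The 2 variables Dave and Alice are confined to {H, I}, which locks those values in; drop them from Grace, Mona, Omar, Hank.
That leaves Hank = J. Remove J from Grace, Mona, Carol, Omar.
Grace's domain is down to {B}, so Grace = B. Strike B from Carol.
Carol's domain is down to {C}, so Carol = C.
Omar has just one choice, so Omar = G. Strike G from Mona, Nate.
Mona must be E (only option left).
Determined: Grace=B, Mona=E, Carol=C, Omar=G, Hank=J. The other people each still have more than one consistent value. That makes 5.

5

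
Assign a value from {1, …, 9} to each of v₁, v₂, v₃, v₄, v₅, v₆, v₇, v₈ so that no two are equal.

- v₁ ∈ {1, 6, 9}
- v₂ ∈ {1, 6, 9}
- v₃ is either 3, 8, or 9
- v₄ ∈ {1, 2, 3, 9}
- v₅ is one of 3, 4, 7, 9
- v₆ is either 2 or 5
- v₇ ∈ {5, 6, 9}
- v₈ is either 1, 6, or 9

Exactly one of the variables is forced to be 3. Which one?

v₁, v₂, v₈ between them cover only {1, 6, 9} — a naked triple. Remove those values from v₃, v₄, v₅, v₇.
That leaves v₇ = 5. So v₆ can't be 5.
v₆ must be 2 (only option left). So v₄ can't be 2.
So 3 goes to v₄.

v₄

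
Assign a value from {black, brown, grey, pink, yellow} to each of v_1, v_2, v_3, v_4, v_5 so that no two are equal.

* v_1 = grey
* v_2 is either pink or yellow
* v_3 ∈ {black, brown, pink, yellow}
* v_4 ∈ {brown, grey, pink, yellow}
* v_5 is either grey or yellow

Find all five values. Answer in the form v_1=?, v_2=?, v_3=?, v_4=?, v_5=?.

v_1 has just one choice, so v_1 = grey. So v_4, v_5 can't be grey.
v_5 must be yellow (only option left). So v_2, v_3, v_4 can't be yellow.
v_2 must be pink (only option left). Strike pink from v_3, v_4.
v_4's domain is down to {brown}, so v_4 = brown. Remove brown from v_3.
v_3 must be black (only option left).

v_1=grey, v_2=pink, v_3=black, v_4=brown, v_5=yellow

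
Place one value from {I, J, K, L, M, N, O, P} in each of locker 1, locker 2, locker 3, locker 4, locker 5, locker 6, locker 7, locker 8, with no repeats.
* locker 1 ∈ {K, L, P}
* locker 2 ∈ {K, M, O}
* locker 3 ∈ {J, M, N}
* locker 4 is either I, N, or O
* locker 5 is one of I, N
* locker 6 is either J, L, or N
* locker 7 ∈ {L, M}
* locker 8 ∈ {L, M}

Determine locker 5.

I

Among the 8 variables, P fits only locker 1 (and all 8 values in {I, J, K, L, M, N, O, P} must be used), so locker 1 = P.
The 7 still-open variables draw from only 7 values {I, J, K, L, M, N, O}, so each is used; only locker 2 can be K, hence locker 2 = K.
The 6 still-open variables draw from only 6 values {I, J, L, M, N, O}, so each is used; only locker 4 can be O, hence locker 4 = O.
Among the 5 still-open variables, I fits only locker 5 (and all 5 values in {I, J, L, M, N} must be used), so locker 5 = I.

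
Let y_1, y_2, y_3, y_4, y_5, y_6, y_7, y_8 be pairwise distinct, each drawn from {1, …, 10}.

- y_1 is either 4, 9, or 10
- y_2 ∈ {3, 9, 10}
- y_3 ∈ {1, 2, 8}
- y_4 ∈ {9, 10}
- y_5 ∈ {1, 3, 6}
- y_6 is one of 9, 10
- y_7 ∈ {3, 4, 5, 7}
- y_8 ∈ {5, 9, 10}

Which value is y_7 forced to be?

y_4 and y_6 share exactly the 2 values {9, 10}; by pigeonhole those values go to them, so strike 9, 10 from y_1, y_2, y_8.
That leaves y_1 = 4. Strike 4 from y_7.
That leaves y_2 = 3. Eliminate 3 elsewhere: y_5, y_7.
That leaves y_8 = 5. Remove 5 from y_7.
So y_7 = 7.

7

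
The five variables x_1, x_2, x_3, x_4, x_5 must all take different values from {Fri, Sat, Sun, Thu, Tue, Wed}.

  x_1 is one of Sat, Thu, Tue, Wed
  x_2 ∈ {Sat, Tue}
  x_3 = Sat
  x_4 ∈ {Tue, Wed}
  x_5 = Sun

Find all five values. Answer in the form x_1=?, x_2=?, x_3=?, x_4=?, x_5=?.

x_3 has just one choice, so x_3 = Sat. Strike Sat from x_1, x_2.
x_5 has just one choice, so x_5 = Sun.
x_2 must be Tue (only option left). Strike Tue from x_1, x_4.
x_4 must be Wed (only option left). So x_1 can't be Wed.
x_1 has just one choice, so x_1 = Thu.

x_1=Thu, x_2=Tue, x_3=Sat, x_4=Wed, x_5=Sun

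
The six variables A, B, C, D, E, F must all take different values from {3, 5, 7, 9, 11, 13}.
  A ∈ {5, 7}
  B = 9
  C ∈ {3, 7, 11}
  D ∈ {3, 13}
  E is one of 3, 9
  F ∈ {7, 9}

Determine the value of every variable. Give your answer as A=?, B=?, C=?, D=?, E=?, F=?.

A=5, B=9, C=11, D=13, E=3, F=7

B's domain is down to {9}, so B = 9. Remove 9 from E, F.
E's domain is down to {3}, so E = 3. Eliminate 3 elsewhere: C, D.
F must be 7 (only option left). So A, C can't be 7.
A's domain is down to {5}, so A = 5.
C has just one choice, so C = 11.
That leaves D = 13.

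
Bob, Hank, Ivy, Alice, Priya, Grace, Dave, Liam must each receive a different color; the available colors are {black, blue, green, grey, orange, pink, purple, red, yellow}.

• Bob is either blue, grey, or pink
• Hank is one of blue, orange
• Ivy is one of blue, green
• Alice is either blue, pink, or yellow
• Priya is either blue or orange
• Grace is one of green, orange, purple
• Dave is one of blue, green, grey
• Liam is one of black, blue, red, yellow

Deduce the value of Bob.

Hank and Priya between them cover only {blue, orange} — a naked pair. Remove those values from Bob, Ivy, Alice, Grace, Dave, Liam.
That leaves Ivy = green. Remove green from Grace, Dave.
Grace must be purple (only option left).
Dave has just one choice, so Dave = grey. Strike grey from Bob.
So Bob = pink.

pink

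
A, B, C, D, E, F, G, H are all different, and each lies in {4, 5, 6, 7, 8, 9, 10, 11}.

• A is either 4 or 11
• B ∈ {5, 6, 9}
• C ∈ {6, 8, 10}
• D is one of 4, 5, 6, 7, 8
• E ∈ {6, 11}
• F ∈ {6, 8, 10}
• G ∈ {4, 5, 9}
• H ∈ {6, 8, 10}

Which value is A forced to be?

The 8 variables together cover exactly {4, 5, 6, 7, 8, 9, 10, 11} — 8 values for 8 variables — and 7 appears only in D's list, so D = 7.
The 3 variables C, F, H are confined to {6, 8, 10}, which locks those values in; drop them from B, E.
That leaves E = 11. So A can't be 11.
So A = 4.

4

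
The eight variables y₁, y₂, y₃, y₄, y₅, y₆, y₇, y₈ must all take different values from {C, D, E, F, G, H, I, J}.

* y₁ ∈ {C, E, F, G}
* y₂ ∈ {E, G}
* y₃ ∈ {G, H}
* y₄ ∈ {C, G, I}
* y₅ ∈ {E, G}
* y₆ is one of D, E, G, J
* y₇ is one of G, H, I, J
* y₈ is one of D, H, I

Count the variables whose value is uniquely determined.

3

The 8 variables together cover exactly {C, D, E, F, G, H, I, J} — 8 values for 8 variables — and F appears only in y₁'s list, so y₁ = F.
The 7 still-open variables draw from only 7 values {C, D, E, G, H, I, J}, so each is used; only y₄ can be C, hence y₄ = C.
y₂ and y₅ between them cover only {E, G} — a naked pair. Remove those values from y₃, y₆, y₇.
That leaves y₃ = H. Remove H from y₇, y₈.
Determined: y₁=F, y₃=H, y₄=C. The other variables each still have more than one consistent value. That makes 3.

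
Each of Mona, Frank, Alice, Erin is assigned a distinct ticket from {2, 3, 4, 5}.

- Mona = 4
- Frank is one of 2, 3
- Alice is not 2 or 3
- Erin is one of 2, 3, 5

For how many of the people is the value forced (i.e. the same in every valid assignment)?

2

Mona has just one choice, so Mona = 4. Eliminate 4 elsewhere: Alice.
Alice has just one choice, so Alice = 5. Eliminate 5 elsewhere: Erin.
Determined: Mona=4, Alice=5. The other people each still have more than one consistent value. That makes 2.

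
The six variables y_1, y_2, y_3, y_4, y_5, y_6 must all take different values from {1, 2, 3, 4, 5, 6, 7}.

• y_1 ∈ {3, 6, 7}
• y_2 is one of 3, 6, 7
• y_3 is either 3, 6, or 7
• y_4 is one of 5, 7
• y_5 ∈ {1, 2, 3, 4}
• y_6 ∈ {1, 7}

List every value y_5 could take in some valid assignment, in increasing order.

2, 4

y_1, y_2, y_3 share exactly the 3 values {3, 6, 7}; by pigeonhole those values go to them, so strike 3, 6, 7 from y_4, y_5, y_6.
y_4's domain is down to {5}, so y_4 = 5.
y_6 has just one choice, so y_6 = 1. So y_5 can't be 1.
No further eliminations apply; y_5 can still be any of 2, 4.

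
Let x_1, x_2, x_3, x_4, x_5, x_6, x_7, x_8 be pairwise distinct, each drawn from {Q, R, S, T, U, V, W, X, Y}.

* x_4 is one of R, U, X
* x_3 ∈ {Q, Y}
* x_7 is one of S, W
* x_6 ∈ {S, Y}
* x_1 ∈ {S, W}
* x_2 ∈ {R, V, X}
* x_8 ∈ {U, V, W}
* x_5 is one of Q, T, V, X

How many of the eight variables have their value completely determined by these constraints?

x_1 and x_7 share exactly the 2 values {S, W}; by pigeonhole those values go to them, so strike S, W from x_6, x_8.
x_6's domain is down to {Y}, so x_6 = Y. Eliminate Y elsewhere: x_3.
x_3 must be Q (only option left). Remove Q from x_5.
Determined: x_3=Q, x_6=Y. The other variables each still have more than one consistent value. That makes 2.

2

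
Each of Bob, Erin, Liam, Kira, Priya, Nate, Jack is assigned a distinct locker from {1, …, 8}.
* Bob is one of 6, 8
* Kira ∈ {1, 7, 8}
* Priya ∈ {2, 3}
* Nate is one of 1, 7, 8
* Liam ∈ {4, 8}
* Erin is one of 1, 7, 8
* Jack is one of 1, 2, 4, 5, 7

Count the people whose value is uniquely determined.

2

Erin, Kira, Nate share exactly the 3 values {1, 7, 8}; by pigeonhole those values go to them, so strike 1, 7, 8 from Bob, Liam, Jack.
Bob's domain is down to {6}, so Bob = 6.
That leaves Liam = 4. Remove 4 from Jack.
Determined: Bob=6, Liam=4. The other people each still have more than one consistent value. That makes 2.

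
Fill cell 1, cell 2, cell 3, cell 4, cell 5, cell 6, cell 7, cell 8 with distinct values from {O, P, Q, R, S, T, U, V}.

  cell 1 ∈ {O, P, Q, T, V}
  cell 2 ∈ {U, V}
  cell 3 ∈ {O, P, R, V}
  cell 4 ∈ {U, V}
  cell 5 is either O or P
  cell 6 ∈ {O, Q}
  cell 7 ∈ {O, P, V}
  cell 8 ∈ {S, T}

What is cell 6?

Q

The 8 variables draw from only 8 values {O, P, Q, R, S, T, U, V}, so each is used; only cell 3 can be R, hence cell 3 = R.
The 7 still-open variables draw from only 7 values {O, P, Q, S, T, U, V}, so each is used; only cell 8 can be S, hence cell 8 = S.
The 6 still-open variables together cover exactly {O, P, Q, T, U, V} — 6 values for 6 variables — and T appears only in cell 1's list, so cell 1 = T.
The 5 still-open variables draw from only 5 values {O, P, Q, U, V}, so each is used; only cell 6 can be Q, hence cell 6 = Q.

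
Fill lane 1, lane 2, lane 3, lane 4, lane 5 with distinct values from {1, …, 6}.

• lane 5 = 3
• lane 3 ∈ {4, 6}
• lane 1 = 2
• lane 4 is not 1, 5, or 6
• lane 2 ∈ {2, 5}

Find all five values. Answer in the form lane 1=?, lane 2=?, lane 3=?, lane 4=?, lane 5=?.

lane 1 must be 2 (only option left). Strike 2 from lane 2, lane 4.
That leaves lane 2 = 5.
lane 5's domain is down to {3}, so lane 5 = 3. Eliminate 3 elsewhere: lane 4.
That leaves lane 4 = 4. So lane 3 can't be 4.
lane 3 must be 6 (only option left).

lane 1=2, lane 2=5, lane 3=6, lane 4=4, lane 5=3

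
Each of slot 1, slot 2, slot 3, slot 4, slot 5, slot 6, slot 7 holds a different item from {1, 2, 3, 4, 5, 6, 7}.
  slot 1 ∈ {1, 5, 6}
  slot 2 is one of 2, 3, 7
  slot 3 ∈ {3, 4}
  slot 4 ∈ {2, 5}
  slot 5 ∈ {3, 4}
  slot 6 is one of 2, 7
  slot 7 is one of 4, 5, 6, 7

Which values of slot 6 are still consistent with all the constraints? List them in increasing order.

2, 7

The 7 variables together cover exactly {1, 2, 3, 4, 5, 6, 7} — 7 values for 7 variables — and 1 appears only in slot 1's list, so slot 1 = 1.
Among the 6 still-open variables, 6 fits only slot 7 (and all 6 values in {2, 3, 4, 5, 6, 7} must be used), so slot 7 = 6.
The 5 still-open variables together cover exactly {2, 3, 4, 5, 7} — 5 values for 5 variables — and 5 appears only in slot 4's list, so slot 4 = 5.
The 2 variables slot 3 and slot 5 are confined to {3, 4}, which locks those values in; drop them from slot 2.
No further eliminations apply; slot 6 can still be any of 2, 7.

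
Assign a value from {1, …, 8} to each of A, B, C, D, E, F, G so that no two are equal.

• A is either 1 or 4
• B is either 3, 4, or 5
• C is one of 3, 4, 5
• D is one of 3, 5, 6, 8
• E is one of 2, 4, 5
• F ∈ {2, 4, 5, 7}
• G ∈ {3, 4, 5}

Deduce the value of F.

B, C, G between them cover only {3, 4, 5} — a naked triple. Remove those values from A, D, E, F.
That leaves A = 1.
That leaves E = 2. Eliminate 2 elsewhere: F.
So F = 7.

7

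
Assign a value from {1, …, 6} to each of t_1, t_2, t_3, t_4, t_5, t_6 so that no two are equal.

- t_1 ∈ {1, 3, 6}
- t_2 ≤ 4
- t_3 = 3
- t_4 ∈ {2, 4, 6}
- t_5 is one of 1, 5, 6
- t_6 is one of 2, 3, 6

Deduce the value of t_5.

t_3 must be 3 (only option left). Remove 3 from t_1, t_2, t_6.
The 5 still-open variables draw from only 5 values {1, 2, 4, 5, 6}, so each is used; only t_5 can be 5, hence t_5 = 5.

5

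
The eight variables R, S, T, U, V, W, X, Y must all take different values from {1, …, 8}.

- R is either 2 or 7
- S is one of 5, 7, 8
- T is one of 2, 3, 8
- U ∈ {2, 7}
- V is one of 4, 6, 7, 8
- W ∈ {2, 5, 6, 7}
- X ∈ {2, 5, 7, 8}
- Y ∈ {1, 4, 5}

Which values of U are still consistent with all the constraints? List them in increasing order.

The 8 variables draw from only 8 values {1, 2, 3, 4, 5, 6, 7, 8}, so each is used; only Y can be 1, hence Y = 1.
The 7 still-open variables draw from only 7 values {2, 3, 4, 5, 6, 7, 8}, so each is used; only T can be 3, hence T = 3.
The 6 still-open variables together cover exactly {2, 4, 5, 6, 7, 8} — 6 values for 6 variables — and 4 appears only in V's list, so V = 4.
Among the 5 still-open variables, 6 fits only W (and all 5 values in {2, 5, 6, 7, 8} must be used), so W = 6.
R and U share exactly the 2 values {2, 7}; by pigeonhole those values go to them, so strike 2, 7 from S, X.
No further eliminations apply; U can still be any of 2, 7.

2, 7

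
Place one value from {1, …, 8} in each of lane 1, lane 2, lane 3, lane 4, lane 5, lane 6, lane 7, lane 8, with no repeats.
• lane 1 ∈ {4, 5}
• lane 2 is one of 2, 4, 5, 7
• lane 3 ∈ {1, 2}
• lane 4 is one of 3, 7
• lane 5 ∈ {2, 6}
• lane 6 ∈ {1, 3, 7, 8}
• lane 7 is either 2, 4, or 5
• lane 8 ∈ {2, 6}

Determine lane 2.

Among the 8 variables, 8 fits only lane 6 (and all 8 values in {1, 2, 3, 4, 5, 6, 7, 8} must be used), so lane 6 = 8.
The 7 still-open variables together cover exactly {1, 2, 3, 4, 5, 6, 7} — 7 values for 7 variables — and 1 appears only in lane 3's list, so lane 3 = 1.
The 6 still-open variables together cover exactly {2, 3, 4, 5, 6, 7} — 6 values for 6 variables — and 3 appears only in lane 4's list, so lane 4 = 3.
The 5 still-open variables draw from only 5 values {2, 4, 5, 6, 7}, so each is used; only lane 2 can be 7, hence lane 2 = 7.

7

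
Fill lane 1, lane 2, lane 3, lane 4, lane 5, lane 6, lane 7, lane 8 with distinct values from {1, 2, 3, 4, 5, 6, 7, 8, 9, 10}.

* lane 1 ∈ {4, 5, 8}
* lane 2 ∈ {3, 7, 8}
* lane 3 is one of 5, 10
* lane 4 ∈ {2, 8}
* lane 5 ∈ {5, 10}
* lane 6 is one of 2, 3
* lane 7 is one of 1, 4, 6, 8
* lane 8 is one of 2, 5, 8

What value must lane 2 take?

7

The 2 variables lane 3 and lane 5 are confined to {5, 10}, which locks those values in; drop them from lane 1, lane 8.
lane 4 and lane 8 share exactly the 2 values {2, 8}; by pigeonhole those values go to them, so strike 2, 8 from lane 1, lane 2, lane 6, lane 7.
lane 1's domain is down to {4}, so lane 1 = 4. Remove 4 from lane 7.
lane 6's domain is down to {3}, so lane 6 = 3. Eliminate 3 elsewhere: lane 2.
So lane 2 = 7.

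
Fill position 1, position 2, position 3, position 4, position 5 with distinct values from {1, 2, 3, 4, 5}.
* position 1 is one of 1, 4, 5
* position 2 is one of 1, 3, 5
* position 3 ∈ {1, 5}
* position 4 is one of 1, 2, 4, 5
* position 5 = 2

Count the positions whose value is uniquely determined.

position 5 must be 2 (only option left). Remove 2 from position 4.
The 4 still-open variables draw from only 4 values {1, 3, 4, 5}, so each is used; only position 2 can be 3, hence position 2 = 3.
Determined: position 2=3, position 5=2. The other positions each still have more than one consistent value. That makes 2.

2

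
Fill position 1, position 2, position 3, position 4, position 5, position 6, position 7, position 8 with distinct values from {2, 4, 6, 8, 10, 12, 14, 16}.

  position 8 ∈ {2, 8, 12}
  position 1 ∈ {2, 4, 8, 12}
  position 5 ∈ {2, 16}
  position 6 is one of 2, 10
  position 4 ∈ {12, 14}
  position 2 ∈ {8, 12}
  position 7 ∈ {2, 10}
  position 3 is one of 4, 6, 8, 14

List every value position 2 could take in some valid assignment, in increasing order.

The 8 variables together cover exactly {2, 4, 6, 8, 10, 12, 14, 16} — 8 values for 8 variables — and 6 appears only in position 3's list, so position 3 = 6.
The 7 still-open variables draw from only 7 values {2, 4, 8, 10, 12, 14, 16}, so each is used; only position 1 can be 4, hence position 1 = 4.
The 6 still-open variables together cover exactly {2, 8, 10, 12, 14, 16} — 6 values for 6 variables — and 14 appears only in position 4's list, so position 4 = 14.
Among the 5 still-open variables, 16 fits only position 5 (and all 5 values in {2, 8, 10, 12, 16} must be used), so position 5 = 16.
position 6 and position 7 between them cover only {2, 10} — a naked pair. Remove those values from position 8.
No further eliminations apply; position 2 can still be any of 8, 12.

8, 12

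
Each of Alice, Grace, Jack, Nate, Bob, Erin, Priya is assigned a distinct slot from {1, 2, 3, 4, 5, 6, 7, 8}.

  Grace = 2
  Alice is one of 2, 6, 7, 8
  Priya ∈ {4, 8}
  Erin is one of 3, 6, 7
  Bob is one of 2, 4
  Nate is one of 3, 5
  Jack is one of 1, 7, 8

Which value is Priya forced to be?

Grace must be 2 (only option left). Eliminate 2 elsewhere: Alice, Bob.
Bob must be 4 (only option left). Strike 4 from Priya.
So Priya = 8.

8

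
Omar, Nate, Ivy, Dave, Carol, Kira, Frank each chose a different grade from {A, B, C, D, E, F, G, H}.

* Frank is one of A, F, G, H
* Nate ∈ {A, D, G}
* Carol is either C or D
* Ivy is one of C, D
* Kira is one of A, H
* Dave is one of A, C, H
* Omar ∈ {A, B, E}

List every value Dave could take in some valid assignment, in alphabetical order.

A, H

Ivy and Carol between them cover only {C, D} — a naked pair. Remove those values from Nate, Dave.
Dave and Kira share exactly the 2 values {A, H}; by pigeonhole those values go to them, so strike A, H from Omar, Nate, Frank.
Nate's domain is down to {G}, so Nate = G. So Frank can't be G.
Frank has just one choice, so Frank = F.
No further eliminations apply; Dave can still be any of A, H.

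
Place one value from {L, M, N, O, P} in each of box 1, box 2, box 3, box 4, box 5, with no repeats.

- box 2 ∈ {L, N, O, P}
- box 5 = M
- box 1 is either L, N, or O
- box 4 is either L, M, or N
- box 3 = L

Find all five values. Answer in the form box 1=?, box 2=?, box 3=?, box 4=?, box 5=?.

box 1=O, box 2=P, box 3=L, box 4=N, box 5=M

box 3 must be L (only option left). So box 1, box 2, box 4 can't be L.
box 5's domain is down to {M}, so box 5 = M. Strike M from box 4.
box 4 has just one choice, so box 4 = N. Remove N from box 1, box 2.
That leaves box 1 = O. Remove O from box 2.
box 2's domain is down to {P}, so box 2 = P.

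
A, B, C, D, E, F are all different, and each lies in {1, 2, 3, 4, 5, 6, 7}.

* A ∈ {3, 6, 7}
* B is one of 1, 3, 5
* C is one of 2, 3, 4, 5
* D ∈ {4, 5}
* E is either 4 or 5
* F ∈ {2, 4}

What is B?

1

D and E between them cover only {4, 5} — a naked pair. Remove those values from B, C, F.
F has just one choice, so F = 2. Eliminate 2 elsewhere: C.
C has just one choice, so C = 3. Remove 3 from A, B.
So B = 1.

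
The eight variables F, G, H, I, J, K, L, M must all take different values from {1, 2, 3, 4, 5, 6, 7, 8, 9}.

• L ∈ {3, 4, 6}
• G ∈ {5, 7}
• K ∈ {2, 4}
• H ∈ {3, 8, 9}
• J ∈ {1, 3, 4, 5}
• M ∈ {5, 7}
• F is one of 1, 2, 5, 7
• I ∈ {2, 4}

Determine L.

G and M share exactly the 2 values {5, 7}; by pigeonhole those values go to them, so strike 5, 7 from F, J.
I and K between them cover only {2, 4} — a naked pair. Remove those values from F, J, L.
F has just one choice, so F = 1. Remove 1 from J.
J has just one choice, so J = 3. Strike 3 from H, L.
So L = 6.

6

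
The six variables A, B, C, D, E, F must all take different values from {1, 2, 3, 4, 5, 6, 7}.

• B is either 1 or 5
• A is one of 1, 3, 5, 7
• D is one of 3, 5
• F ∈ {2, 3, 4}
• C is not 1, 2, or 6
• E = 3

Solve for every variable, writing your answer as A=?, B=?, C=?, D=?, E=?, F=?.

E has just one choice, so E = 3. So A, C, D, F can't be 3.
That leaves D = 5. So A, B, C can't be 5.
B's domain is down to {1}, so B = 1. Eliminate 1 elsewhere: A.
A's domain is down to {7}, so A = 7. Eliminate 7 elsewhere: C.
That leaves C = 4. Remove 4 from F.
F must be 2 (only option left).

A=7, B=1, C=4, D=5, E=3, F=2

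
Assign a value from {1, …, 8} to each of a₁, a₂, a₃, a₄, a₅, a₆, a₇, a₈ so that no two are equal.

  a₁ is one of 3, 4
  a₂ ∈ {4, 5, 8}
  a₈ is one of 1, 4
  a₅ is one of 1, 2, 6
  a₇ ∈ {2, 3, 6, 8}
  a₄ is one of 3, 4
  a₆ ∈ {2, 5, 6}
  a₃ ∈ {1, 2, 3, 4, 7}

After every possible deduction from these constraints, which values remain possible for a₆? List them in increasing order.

2, 5, 6

The 8 variables together cover exactly {1, 2, 3, 4, 5, 6, 7, 8} — 8 values for 8 variables — and 7 appears only in a₃'s list, so a₃ = 7.
a₁ and a₄ between them cover only {3, 4} — a naked pair. Remove those values from a₂, a₇, a₈.
That leaves a₈ = 1. Remove 1 from a₅.
No further eliminations apply; a₆ can still be any of 2, 5, 6.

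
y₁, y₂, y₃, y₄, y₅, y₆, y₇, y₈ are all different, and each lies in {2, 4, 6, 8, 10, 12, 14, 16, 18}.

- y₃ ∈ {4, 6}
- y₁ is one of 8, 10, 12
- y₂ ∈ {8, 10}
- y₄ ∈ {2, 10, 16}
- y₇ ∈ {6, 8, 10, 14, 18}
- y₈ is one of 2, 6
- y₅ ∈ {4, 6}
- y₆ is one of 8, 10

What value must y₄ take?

16

y₂ and y₆ share exactly the 2 values {8, 10}; by pigeonhole those values go to them, so strike 8, 10 from y₁, y₄, y₇.
That leaves y₁ = 12.
y₃ and y₅ between them cover only {4, 6} — a naked pair. Remove those values from y₇, y₈.
That leaves y₈ = 2. Remove 2 from y₄.
So y₄ = 16.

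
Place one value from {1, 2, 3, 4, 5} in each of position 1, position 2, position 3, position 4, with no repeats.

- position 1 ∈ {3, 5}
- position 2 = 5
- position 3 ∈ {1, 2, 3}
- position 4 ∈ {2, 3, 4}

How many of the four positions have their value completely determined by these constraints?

position 2's domain is down to {5}, so position 2 = 5. Eliminate 5 elsewhere: position 1.
position 1 must be 3 (only option left). Strike 3 from position 3, position 4.
Determined: position 1=3, position 2=5. The other positions each still have more than one consistent value. That makes 2.

2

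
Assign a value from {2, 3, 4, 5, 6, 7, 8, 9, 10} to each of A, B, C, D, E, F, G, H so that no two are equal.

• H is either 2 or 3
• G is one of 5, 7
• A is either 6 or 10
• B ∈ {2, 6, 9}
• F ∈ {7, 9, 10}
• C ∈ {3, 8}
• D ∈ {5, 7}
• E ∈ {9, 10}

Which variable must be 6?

The 8 variables together cover exactly {2, 3, 5, 6, 7, 8, 9, 10} — 8 values for 8 variables — and 8 appears only in C's list, so C = 8.
Among the 7 still-open variables, 3 fits only H (and all 7 values in {2, 3, 5, 6, 7, 9, 10} must be used), so H = 3.
The 6 still-open variables draw from only 6 values {2, 5, 6, 7, 9, 10}, so each is used; only B can be 2, hence B = 2.
Among the 5 still-open variables, 6 fits only A (and all 5 values in {5, 6, 7, 9, 10} must be used), so A = 6.

A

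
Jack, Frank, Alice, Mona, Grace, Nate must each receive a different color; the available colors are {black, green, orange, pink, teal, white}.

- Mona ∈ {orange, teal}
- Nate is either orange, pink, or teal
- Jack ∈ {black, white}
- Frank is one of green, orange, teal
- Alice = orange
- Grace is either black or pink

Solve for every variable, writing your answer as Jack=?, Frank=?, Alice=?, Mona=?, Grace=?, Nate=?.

Jack=white, Frank=green, Alice=orange, Mona=teal, Grace=black, Nate=pink

Alice's domain is down to {orange}, so Alice = orange. Strike orange from Frank, Mona, Nate.
Mona's domain is down to {teal}, so Mona = teal. So Frank, Nate can't be teal.
Nate's domain is down to {pink}, so Nate = pink. Eliminate pink elsewhere: Grace.
Frank must be green (only option left).
Grace must be black (only option left). So Jack can't be black.
That leaves Jack = white.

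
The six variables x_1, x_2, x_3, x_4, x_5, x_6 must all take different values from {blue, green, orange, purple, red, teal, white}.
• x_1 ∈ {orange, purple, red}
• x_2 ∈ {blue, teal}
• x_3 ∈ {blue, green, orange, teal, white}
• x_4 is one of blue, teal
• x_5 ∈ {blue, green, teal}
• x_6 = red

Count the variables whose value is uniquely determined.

2

x_6 has just one choice, so x_6 = red. Eliminate red elsewhere: x_1.
x_2 and x_4 between them cover only {blue, teal} — a naked pair. Remove those values from x_3, x_5.
x_5 must be green (only option left). Eliminate green elsewhere: x_3.
Determined: x_5=green, x_6=red. The other variables each still have more than one consistent value. That makes 2.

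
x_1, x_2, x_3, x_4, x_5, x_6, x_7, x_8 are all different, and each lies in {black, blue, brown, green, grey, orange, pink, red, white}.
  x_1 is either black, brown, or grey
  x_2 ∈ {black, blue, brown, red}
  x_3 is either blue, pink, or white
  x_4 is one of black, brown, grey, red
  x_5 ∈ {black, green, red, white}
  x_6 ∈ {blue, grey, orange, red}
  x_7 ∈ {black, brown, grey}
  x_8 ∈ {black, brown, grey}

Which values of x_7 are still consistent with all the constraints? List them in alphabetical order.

black, brown, grey

x_1, x_7, x_8 between them cover only {black, brown, grey} — a naked triple. Remove those values from x_2, x_4, x_5, x_6.
x_4's domain is down to {red}, so x_4 = red. Strike red from x_2, x_5, x_6.
x_2 must be blue (only option left). Strike blue from x_3, x_6.
x_6 has just one choice, so x_6 = orange.
No further eliminations apply; x_7 can still be any of black, brown, grey.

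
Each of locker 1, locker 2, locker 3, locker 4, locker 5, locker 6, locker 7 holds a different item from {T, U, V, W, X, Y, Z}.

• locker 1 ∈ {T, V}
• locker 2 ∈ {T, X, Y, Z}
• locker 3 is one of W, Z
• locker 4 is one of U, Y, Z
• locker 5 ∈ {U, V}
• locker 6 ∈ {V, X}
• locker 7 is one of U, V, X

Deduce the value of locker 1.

Among the 7 variables, W fits only locker 3 (and all 7 values in {T, U, V, W, X, Y, Z} must be used), so locker 3 = W.
The 3 variables locker 5, locker 6, locker 7 are confined to {U, V, X}, which locks those values in; drop them from locker 1, locker 2, locker 4.
So locker 1 = T.

T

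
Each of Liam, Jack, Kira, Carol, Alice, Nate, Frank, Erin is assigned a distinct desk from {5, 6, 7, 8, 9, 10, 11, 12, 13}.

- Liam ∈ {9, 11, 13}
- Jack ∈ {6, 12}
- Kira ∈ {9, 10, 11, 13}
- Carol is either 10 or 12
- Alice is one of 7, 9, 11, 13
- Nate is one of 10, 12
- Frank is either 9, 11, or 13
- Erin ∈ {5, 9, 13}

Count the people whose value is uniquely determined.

3

Among the 8 variables, 5 fits only Erin (and all 8 values in {5, 6, 7, 9, 10, 11, 12, 13} must be used), so Erin = 5.
Among the 7 still-open variables, 6 fits only Jack (and all 7 values in {6, 7, 9, 10, 11, 12, 13} must be used), so Jack = 6.
The 6 still-open variables together cover exactly {7, 9, 10, 11, 12, 13} — 6 values for 6 variables — and 7 appears only in Alice's list, so Alice = 7.
The 2 variables Carol and Nate are confined to {10, 12}, which locks those values in; drop them from Kira.
Determined: Jack=6, Alice=7, Erin=5. The other people each still have more than one consistent value. That makes 3.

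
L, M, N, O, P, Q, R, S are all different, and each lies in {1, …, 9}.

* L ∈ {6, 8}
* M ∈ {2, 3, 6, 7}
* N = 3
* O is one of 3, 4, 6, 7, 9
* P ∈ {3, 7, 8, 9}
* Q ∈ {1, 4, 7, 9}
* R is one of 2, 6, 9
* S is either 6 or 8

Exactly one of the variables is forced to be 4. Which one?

N's domain is down to {3}, so N = 3. Strike 3 from M, O, P.
The 7 still-open variables draw from only 7 values {1, 2, 4, 6, 7, 8, 9}, so each is used; only Q can be 1, hence Q = 1.
The 6 still-open variables draw from only 6 values {2, 4, 6, 7, 8, 9}, so each is used; only O can be 4, hence O = 4.

O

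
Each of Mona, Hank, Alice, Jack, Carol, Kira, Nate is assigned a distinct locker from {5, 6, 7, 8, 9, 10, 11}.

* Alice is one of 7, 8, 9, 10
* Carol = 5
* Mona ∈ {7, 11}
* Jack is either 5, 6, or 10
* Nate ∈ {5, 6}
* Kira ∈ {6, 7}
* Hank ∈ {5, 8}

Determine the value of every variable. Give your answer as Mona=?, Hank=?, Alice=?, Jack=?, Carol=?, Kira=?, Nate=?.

Carol must be 5 (only option left). Eliminate 5 elsewhere: Hank, Jack, Nate.
Nate has just one choice, so Nate = 6. Eliminate 6 elsewhere: Jack, Kira.
Hank must be 8 (only option left). Remove 8 from Alice.
Jack has just one choice, so Jack = 10. Strike 10 from Alice.
Kira must be 7 (only option left). Remove 7 from Mona, Alice.
Mona must be 11 (only option left).
That leaves Alice = 9.

Mona=11, Hank=8, Alice=9, Jack=10, Carol=5, Kira=7, Nate=6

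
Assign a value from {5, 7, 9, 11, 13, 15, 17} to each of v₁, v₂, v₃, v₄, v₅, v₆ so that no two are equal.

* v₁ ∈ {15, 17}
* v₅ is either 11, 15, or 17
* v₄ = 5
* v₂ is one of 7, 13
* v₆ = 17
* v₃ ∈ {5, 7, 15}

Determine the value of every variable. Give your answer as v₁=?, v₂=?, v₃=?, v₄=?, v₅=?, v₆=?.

v₄ must be 5 (only option left). So v₃ can't be 5.
v₆ must be 17 (only option left). So v₁, v₅ can't be 17.
v₁ must be 15 (only option left). Strike 15 from v₃, v₅.
v₃ must be 7 (only option left). Eliminate 7 elsewhere: v₂.
v₅'s domain is down to {11}, so v₅ = 11.
v₂'s domain is down to {13}, so v₂ = 13.

v₁=15, v₂=13, v₃=7, v₄=5, v₅=11, v₆=17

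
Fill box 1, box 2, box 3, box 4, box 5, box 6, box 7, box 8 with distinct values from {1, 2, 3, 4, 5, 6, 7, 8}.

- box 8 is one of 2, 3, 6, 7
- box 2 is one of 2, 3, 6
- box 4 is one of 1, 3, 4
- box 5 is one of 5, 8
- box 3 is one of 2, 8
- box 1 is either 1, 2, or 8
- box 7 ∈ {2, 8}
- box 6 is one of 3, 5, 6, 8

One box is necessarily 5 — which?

box 5

Among the 8 variables, 4 fits only box 4 (and all 8 values in {1, 2, 3, 4, 5, 6, 7, 8} must be used), so box 4 = 4.
The 7 still-open variables together cover exactly {1, 2, 3, 5, 6, 7, 8} — 7 values for 7 variables — and 1 appears only in box 1's list, so box 1 = 1.
Among the 6 still-open variables, 7 fits only box 8 (and all 6 values in {2, 3, 5, 6, 7, 8} must be used), so box 8 = 7.
box 3 and box 7 share exactly the 2 values {2, 8}; by pigeonhole those values go to them, so strike 2, 8 from box 2, box 5, box 6.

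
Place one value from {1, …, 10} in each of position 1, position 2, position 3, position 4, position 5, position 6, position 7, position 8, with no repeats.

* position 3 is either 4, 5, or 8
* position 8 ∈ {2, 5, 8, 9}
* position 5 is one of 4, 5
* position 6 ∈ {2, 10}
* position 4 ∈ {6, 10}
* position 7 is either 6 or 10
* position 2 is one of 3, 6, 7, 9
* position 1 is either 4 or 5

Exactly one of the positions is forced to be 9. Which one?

position 8

position 1 and position 5 share exactly the 2 values {4, 5}; by pigeonhole those values go to them, so strike 4, 5 from position 3, position 8.
position 3 must be 8 (only option left). Strike 8 from position 8.
position 4 and position 7 share exactly the 2 values {6, 10}; by pigeonhole those values go to them, so strike 6, 10 from position 2, position 6.
position 6 must be 2 (only option left). Strike 2 from position 8.
So 9 goes to position 8.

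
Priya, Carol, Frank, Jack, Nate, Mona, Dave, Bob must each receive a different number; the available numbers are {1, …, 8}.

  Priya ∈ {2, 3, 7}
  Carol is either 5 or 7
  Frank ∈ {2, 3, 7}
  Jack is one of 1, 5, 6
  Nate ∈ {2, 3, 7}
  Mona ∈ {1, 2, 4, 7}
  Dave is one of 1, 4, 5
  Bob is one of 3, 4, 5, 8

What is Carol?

5

The 8 variables together cover exactly {1, 2, 3, 4, 5, 6, 7, 8} — 8 values for 8 variables — and 6 appears only in Jack's list, so Jack = 6.
The 7 still-open variables draw from only 7 values {1, 2, 3, 4, 5, 7, 8}, so each is used; only Bob can be 8, hence Bob = 8.
Priya, Frank, Nate between them cover only {2, 3, 7} — a naked triple. Remove those values from Carol, Mona.
So Carol = 5.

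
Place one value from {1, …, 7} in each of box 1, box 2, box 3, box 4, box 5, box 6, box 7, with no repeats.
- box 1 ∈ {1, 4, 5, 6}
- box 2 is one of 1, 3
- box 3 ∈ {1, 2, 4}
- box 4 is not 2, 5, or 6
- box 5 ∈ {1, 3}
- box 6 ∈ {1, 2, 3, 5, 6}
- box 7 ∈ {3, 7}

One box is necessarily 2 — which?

box 3

box 2 and box 5 between them cover only {1, 3} — a naked pair. Remove those values from box 1, box 3, box 4, box 6, box 7.
box 7's domain is down to {7}, so box 7 = 7. Remove 7 from box 4.
That leaves box 4 = 4. Strike 4 from box 1, box 3.
So 2 goes to box 3.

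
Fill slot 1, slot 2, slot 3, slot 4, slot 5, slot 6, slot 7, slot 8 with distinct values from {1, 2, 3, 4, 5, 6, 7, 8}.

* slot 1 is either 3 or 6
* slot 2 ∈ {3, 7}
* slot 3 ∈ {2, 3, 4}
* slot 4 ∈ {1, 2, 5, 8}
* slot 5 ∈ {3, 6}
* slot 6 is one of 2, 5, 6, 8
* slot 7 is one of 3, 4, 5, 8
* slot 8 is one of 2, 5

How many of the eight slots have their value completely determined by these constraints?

The 8 variables together cover exactly {1, 2, 3, 4, 5, 6, 7, 8} — 8 values for 8 variables — and 1 appears only in slot 4's list, so slot 4 = 1.
Among the 7 still-open variables, 7 fits only slot 2 (and all 7 values in {2, 3, 4, 5, 6, 7, 8} must be used), so slot 2 = 7.
slot 1 and slot 5 share exactly the 2 values {3, 6}; by pigeonhole those values go to them, so strike 3, 6 from slot 3, slot 6, slot 7.
Determined: slot 2=7, slot 4=1. The other slots each still have more than one consistent value. That makes 2.

2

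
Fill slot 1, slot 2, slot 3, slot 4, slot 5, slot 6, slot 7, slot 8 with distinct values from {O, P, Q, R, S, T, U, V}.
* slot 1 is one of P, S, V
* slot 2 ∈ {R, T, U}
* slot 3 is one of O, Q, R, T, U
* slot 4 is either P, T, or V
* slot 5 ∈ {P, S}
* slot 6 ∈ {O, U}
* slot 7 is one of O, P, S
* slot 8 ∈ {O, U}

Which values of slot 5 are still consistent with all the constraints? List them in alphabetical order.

P, S

The 8 variables draw from only 8 values {O, P, Q, R, S, T, U, V}, so each is used; only slot 3 can be Q, hence slot 3 = Q.
The 7 still-open variables together cover exactly {O, P, R, S, T, U, V} — 7 values for 7 variables — and R appears only in slot 2's list, so slot 2 = R.
The 6 still-open variables together cover exactly {O, P, S, T, U, V} — 6 values for 6 variables — and T appears only in slot 4's list, so slot 4 = T.
The 5 still-open variables together cover exactly {O, P, S, U, V} — 5 values for 5 variables — and V appears only in slot 1's list, so slot 1 = V.
slot 6 and slot 8 between them cover only {O, U} — a naked pair. Remove those values from slot 7.
No further eliminations apply; slot 5 can still be any of P, S.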